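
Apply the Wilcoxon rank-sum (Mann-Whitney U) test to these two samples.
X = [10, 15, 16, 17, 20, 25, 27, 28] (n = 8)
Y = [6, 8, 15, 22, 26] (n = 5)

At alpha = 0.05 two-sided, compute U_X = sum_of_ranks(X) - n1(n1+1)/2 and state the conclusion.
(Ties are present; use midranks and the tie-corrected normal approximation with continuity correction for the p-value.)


Step 1: Combine and sort all 13 observations; assign midranks.
sorted (value, group): (6,Y), (8,Y), (10,X), (15,X), (15,Y), (16,X), (17,X), (20,X), (22,Y), (25,X), (26,Y), (27,X), (28,X)
ranks: 6->1, 8->2, 10->3, 15->4.5, 15->4.5, 16->6, 17->7, 20->8, 22->9, 25->10, 26->11, 27->12, 28->13
Step 2: Rank sum for X: R1 = 3 + 4.5 + 6 + 7 + 8 + 10 + 12 + 13 = 63.5.
Step 3: U_X = R1 - n1(n1+1)/2 = 63.5 - 8*9/2 = 63.5 - 36 = 27.5.
       U_Y = n1*n2 - U_X = 40 - 27.5 = 12.5.
Step 4: Ties are present, so use the tie-corrected normal approximation (with continuity correction) for the p-value.
Step 5: p-value = 0.304842; compare to alpha = 0.05. fail to reject H0.

U_X = 27.5, p = 0.304842, fail to reject H0 at alpha = 0.05.


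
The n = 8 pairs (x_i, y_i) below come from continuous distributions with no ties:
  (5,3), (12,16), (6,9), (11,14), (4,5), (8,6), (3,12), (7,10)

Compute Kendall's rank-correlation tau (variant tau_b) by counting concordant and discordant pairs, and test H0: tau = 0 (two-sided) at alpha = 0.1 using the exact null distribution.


Step 1: Enumerate the 28 unordered pairs (i,j) with i<j and classify each by sign(x_j-x_i) * sign(y_j-y_i).
  (1,2):dx=+7,dy=+13->C; (1,3):dx=+1,dy=+6->C; (1,4):dx=+6,dy=+11->C; (1,5):dx=-1,dy=+2->D
  (1,6):dx=+3,dy=+3->C; (1,7):dx=-2,dy=+9->D; (1,8):dx=+2,dy=+7->C; (2,3):dx=-6,dy=-7->C
  (2,4):dx=-1,dy=-2->C; (2,5):dx=-8,dy=-11->C; (2,6):dx=-4,dy=-10->C; (2,7):dx=-9,dy=-4->C
  (2,8):dx=-5,dy=-6->C; (3,4):dx=+5,dy=+5->C; (3,5):dx=-2,dy=-4->C; (3,6):dx=+2,dy=-3->D
  (3,7):dx=-3,dy=+3->D; (3,8):dx=+1,dy=+1->C; (4,5):dx=-7,dy=-9->C; (4,6):dx=-3,dy=-8->C
  (4,7):dx=-8,dy=-2->C; (4,8):dx=-4,dy=-4->C; (5,6):dx=+4,dy=+1->C; (5,7):dx=-1,dy=+7->D
  (5,8):dx=+3,dy=+5->C; (6,7):dx=-5,dy=+6->D; (6,8):dx=-1,dy=+4->D; (7,8):dx=+4,dy=-2->D
Step 2: C = 20, D = 8, total pairs = 28.
Step 3: tau = (C - D)/(n(n-1)/2) = (20 - 8)/28 = 0.428571.
Step 4: Exact two-sided p-value (enumerate n! = 40320 permutations of y under H0): p = 0.178869.
Step 5: alpha = 0.1. fail to reject H0.

tau_b = 0.4286 (C=20, D=8), p = 0.178869, fail to reject H0.


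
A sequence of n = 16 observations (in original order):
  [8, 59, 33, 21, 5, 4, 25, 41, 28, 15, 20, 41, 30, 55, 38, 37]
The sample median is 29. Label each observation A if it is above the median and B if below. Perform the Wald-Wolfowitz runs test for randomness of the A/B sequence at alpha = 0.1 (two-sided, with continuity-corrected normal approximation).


Step 1: Compute median = 29; label A = above, B = below.
Labels in order: BAABBBBABBBAAAAA  (n_A = 8, n_B = 8)
Step 2: Count runs R = 6.
Step 3: Under H0 (random ordering), E[R] = 2*n_A*n_B/(n_A+n_B) + 1 = 2*8*8/16 + 1 = 9.0000.
        Var[R] = 2*n_A*n_B*(2*n_A*n_B - n_A - n_B) / ((n_A+n_B)^2 * (n_A+n_B-1)) = 14336/3840 = 3.7333.
        SD[R] = 1.9322.
Step 4: Continuity-corrected z = (R + 0.5 - E[R]) / SD[R] = (6 + 0.5 - 9.0000) / 1.9322 = -1.2939.
Step 5: Two-sided p-value via normal approximation = 2*(1 - Phi(|z|)) = 0.195709.
Step 6: alpha = 0.1. fail to reject H0.

R = 6, z = -1.2939, p = 0.195709, fail to reject H0.


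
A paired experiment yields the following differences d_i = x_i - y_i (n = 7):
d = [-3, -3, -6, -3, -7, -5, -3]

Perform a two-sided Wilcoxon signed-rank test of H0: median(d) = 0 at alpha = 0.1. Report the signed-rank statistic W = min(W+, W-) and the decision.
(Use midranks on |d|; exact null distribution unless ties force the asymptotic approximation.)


Step 1: Drop any zero differences (none here) and take |d_i|.
|d| = [3, 3, 6, 3, 7, 5, 3]
Step 2: Midrank |d_i| (ties get averaged ranks).
ranks: |3|->2.5, |3|->2.5, |6|->6, |3|->2.5, |7|->7, |5|->5, |3|->2.5
Step 3: Attach original signs; sum ranks with positive sign and with negative sign.
W+ = 0 = 0
W- = 2.5 + 2.5 + 6 + 2.5 + 7 + 5 + 2.5 = 28
(Check: W+ + W- = 28 should equal n(n+1)/2 = 28.)
Step 4: Test statistic W = min(W+, W-) = 0.
Step 5: Ties in |d|, so use the tie-corrected normal approximation.
        E[W] = n(n+1)/4 = 7*8/4 = 14.
        Tie groups: |d|=3 (t=4); sum(t^3 - t) = 60.
        Var[W] = n(n+1)(2n+1)/24 - sum(t^3-t)/48 = 840/24 - 60/48 = 33.75.
        z = (W - E[W]) / sqrt(Var[W]) = (0 - 14) / 5.8095 = -2.4099.
        Two-sided p = 2*Phi(z) = 0.015959.
Step 6: alpha = 0.1. reject H0.

W+ = 0, W- = 28, W = min = 0, p = 0.015959, reject H0.


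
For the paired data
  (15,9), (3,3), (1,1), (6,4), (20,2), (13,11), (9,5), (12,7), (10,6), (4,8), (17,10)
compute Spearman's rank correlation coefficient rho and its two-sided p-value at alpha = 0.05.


Step 1: Rank x and y separately (midranks; no ties here).
rank(x): 15->9, 3->2, 1->1, 6->4, 20->11, 13->8, 9->5, 12->7, 10->6, 4->3, 17->10
rank(y): 9->9, 3->3, 1->1, 4->4, 2->2, 11->11, 5->5, 7->7, 6->6, 8->8, 10->10
Step 2: d_i = R_x(i) - R_y(i); compute d_i^2.
  (9-9)^2=0, (2-3)^2=1, (1-1)^2=0, (4-4)^2=0, (11-2)^2=81, (8-11)^2=9, (5-5)^2=0, (7-7)^2=0, (6-6)^2=0, (3-8)^2=25, (10-10)^2=0
sum(d^2) = 116.
Step 3: rho = 1 - 6*116 / (11*(11^2 - 1)) = 1 - 696/1320 = 0.472727.
Step 4: Under H0, t = rho * sqrt((n-2)/(1-rho^2)) = 1.6094 ~ t(9).
Step 5: Two-sided p-value from the t-distribution with 9 df = 0.141999.
Step 6: alpha = 0.05. fail to reject H0.

rho = 0.4727, p = 0.141999, fail to reject H0 at alpha = 0.05.


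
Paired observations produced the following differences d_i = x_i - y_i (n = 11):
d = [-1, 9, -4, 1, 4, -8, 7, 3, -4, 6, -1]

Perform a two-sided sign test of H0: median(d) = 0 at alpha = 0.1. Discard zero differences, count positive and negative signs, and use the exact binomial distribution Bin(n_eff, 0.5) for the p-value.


Step 1: Discard zero differences. Original n = 11; n_eff = number of nonzero differences = 11.
Nonzero differences (with sign): -1, +9, -4, +1, +4, -8, +7, +3, -4, +6, -1
Step 2: Count signs: positive = 6, negative = 5.
Step 3: Under H0: P(positive) = 0.5, so the number of positives S ~ Bin(11, 0.5).
Step 4: Two-sided exact p-value = sum of Bin(11,0.5) probabilities at or below the observed probability = 1.000000.
Step 5: alpha = 0.1. fail to reject H0.

n_eff = 11, pos = 6, neg = 5, p = 1.000000, fail to reject H0.


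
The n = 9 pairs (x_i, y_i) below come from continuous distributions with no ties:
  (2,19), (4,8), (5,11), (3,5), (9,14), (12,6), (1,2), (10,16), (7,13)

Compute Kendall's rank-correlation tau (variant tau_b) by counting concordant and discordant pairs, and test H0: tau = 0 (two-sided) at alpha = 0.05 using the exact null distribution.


Step 1: Enumerate the 36 unordered pairs (i,j) with i<j and classify each by sign(x_j-x_i) * sign(y_j-y_i).
  (1,2):dx=+2,dy=-11->D; (1,3):dx=+3,dy=-8->D; (1,4):dx=+1,dy=-14->D; (1,5):dx=+7,dy=-5->D
  (1,6):dx=+10,dy=-13->D; (1,7):dx=-1,dy=-17->C; (1,8):dx=+8,dy=-3->D; (1,9):dx=+5,dy=-6->D
  (2,3):dx=+1,dy=+3->C; (2,4):dx=-1,dy=-3->C; (2,5):dx=+5,dy=+6->C; (2,6):dx=+8,dy=-2->D
  (2,7):dx=-3,dy=-6->C; (2,8):dx=+6,dy=+8->C; (2,9):dx=+3,dy=+5->C; (3,4):dx=-2,dy=-6->C
  (3,5):dx=+4,dy=+3->C; (3,6):dx=+7,dy=-5->D; (3,7):dx=-4,dy=-9->C; (3,8):dx=+5,dy=+5->C
  (3,9):dx=+2,dy=+2->C; (4,5):dx=+6,dy=+9->C; (4,6):dx=+9,dy=+1->C; (4,7):dx=-2,dy=-3->C
  (4,8):dx=+7,dy=+11->C; (4,9):dx=+4,dy=+8->C; (5,6):dx=+3,dy=-8->D; (5,7):dx=-8,dy=-12->C
  (5,8):dx=+1,dy=+2->C; (5,9):dx=-2,dy=-1->C; (6,7):dx=-11,dy=-4->C; (6,8):dx=-2,dy=+10->D
  (6,9):dx=-5,dy=+7->D; (7,8):dx=+9,dy=+14->C; (7,9):dx=+6,dy=+11->C; (8,9):dx=-3,dy=-3->C
Step 2: C = 24, D = 12, total pairs = 36.
Step 3: tau = (C - D)/(n(n-1)/2) = (24 - 12)/36 = 0.333333.
Step 4: Exact two-sided p-value (enumerate n! = 362880 permutations of y under H0): p = 0.259518.
Step 5: alpha = 0.05. fail to reject H0.

tau_b = 0.3333 (C=24, D=12), p = 0.259518, fail to reject H0.


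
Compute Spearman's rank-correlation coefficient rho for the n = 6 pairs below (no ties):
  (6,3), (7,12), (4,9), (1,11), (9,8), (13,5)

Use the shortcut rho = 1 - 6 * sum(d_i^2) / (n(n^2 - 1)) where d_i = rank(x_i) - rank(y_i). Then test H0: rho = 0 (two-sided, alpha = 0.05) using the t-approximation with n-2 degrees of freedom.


Step 1: Rank x and y separately (midranks; no ties here).
rank(x): 6->3, 7->4, 4->2, 1->1, 9->5, 13->6
rank(y): 3->1, 12->6, 9->4, 11->5, 8->3, 5->2
Step 2: d_i = R_x(i) - R_y(i); compute d_i^2.
  (3-1)^2=4, (4-6)^2=4, (2-4)^2=4, (1-5)^2=16, (5-3)^2=4, (6-2)^2=16
sum(d^2) = 48.
Step 3: rho = 1 - 6*48 / (6*(6^2 - 1)) = 1 - 288/210 = -0.371429.
Step 4: Under H0, t = rho * sqrt((n-2)/(1-rho^2)) = -0.8001 ~ t(4).
Step 5: Two-sided p-value from the t-distribution with 4 df = 0.468478.
Step 6: alpha = 0.05. fail to reject H0.

rho = -0.3714, p = 0.468478, fail to reject H0 at alpha = 0.05.


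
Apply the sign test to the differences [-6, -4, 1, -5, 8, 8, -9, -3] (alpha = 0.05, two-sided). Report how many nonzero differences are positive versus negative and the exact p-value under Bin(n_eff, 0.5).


Step 1: Discard zero differences. Original n = 8; n_eff = number of nonzero differences = 8.
Nonzero differences (with sign): -6, -4, +1, -5, +8, +8, -9, -3
Step 2: Count signs: positive = 3, negative = 5.
Step 3: Under H0: P(positive) = 0.5, so the number of positives S ~ Bin(8, 0.5).
Step 4: Two-sided exact p-value = sum of Bin(8,0.5) probabilities at or below the observed probability = 0.726562.
Step 5: alpha = 0.05. fail to reject H0.

n_eff = 8, pos = 3, neg = 5, p = 0.726562, fail to reject H0.


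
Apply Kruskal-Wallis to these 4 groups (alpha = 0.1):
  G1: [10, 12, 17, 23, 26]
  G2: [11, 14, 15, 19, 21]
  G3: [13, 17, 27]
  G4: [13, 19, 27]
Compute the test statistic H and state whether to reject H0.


Step 1: Combine all N = 16 observations and assign midranks.
sorted (value, group, rank): (10,G1,1), (11,G2,2), (12,G1,3), (13,G3,4.5), (13,G4,4.5), (14,G2,6), (15,G2,7), (17,G1,8.5), (17,G3,8.5), (19,G2,10.5), (19,G4,10.5), (21,G2,12), (23,G1,13), (26,G1,14), (27,G3,15.5), (27,G4,15.5)
Step 2: Sum ranks within each group.
R_1 = 39.5 (n_1 = 5)
R_2 = 37.5 (n_2 = 5)
R_3 = 28.5 (n_3 = 3)
R_4 = 30.5 (n_4 = 3)
Step 3: H = 12/(N(N+1)) * sum(R_i^2/n_i) - 3(N+1)
     = 12/(16*17) * (39.5^2/5 + 37.5^2/5 + 28.5^2/3 + 30.5^2/3) - 3*17
     = 0.044118 * 1174.13 - 51
     = 0.800000.
Step 4: Ties present; correction factor C = 1 - 24/(16^3 - 16) = 0.994118. Corrected H = 0.800000 / 0.994118 = 0.804734.
Step 5: Under H0, H ~ chi^2(3); p-value = 0.848334.
Step 6: alpha = 0.1. fail to reject H0.

H = 0.8047, df = 3, p = 0.848334, fail to reject H0.


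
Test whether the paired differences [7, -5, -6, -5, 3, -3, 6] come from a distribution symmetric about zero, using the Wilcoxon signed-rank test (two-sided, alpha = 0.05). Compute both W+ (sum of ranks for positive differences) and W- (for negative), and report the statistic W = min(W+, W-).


Step 1: Drop any zero differences (none here) and take |d_i|.
|d| = [7, 5, 6, 5, 3, 3, 6]
Step 2: Midrank |d_i| (ties get averaged ranks).
ranks: |7|->7, |5|->3.5, |6|->5.5, |5|->3.5, |3|->1.5, |3|->1.5, |6|->5.5
Step 3: Attach original signs; sum ranks with positive sign and with negative sign.
W+ = 7 + 1.5 + 5.5 = 14
W- = 3.5 + 5.5 + 3.5 + 1.5 = 14
(Check: W+ + W- = 28 should equal n(n+1)/2 = 28.)
Step 4: Test statistic W = min(W+, W-) = 14.
Step 5: Ties in |d|, so use the tie-corrected normal approximation.
        E[W] = n(n+1)/4 = 7*8/4 = 14.
        Tie groups: |d|=3 (t=2), |d|=5 (t=2), |d|=6 (t=2); sum(t^3 - t) = 18.
        Var[W] = n(n+1)(2n+1)/24 - sum(t^3-t)/48 = 840/24 - 18/48 = 34.625.
        z = (W - E[W]) / sqrt(Var[W]) = (14 - 14) / 5.8843 = 0.0000.
        Two-sided p = 2*Phi(z) = 1.000000.
Step 6: alpha = 0.05. fail to reject H0.

W+ = 14, W- = 14, W = min = 14, p = 1.000000, fail to reject H0.


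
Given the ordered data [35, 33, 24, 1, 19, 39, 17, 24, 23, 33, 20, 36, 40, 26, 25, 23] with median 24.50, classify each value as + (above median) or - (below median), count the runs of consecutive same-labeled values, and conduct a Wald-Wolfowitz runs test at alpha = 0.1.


Step 1: Compute median = 24.50; label A = above, B = below.
Labels in order: AABBBABBBABAAAAB  (n_A = 8, n_B = 8)
Step 2: Count runs R = 8.
Step 3: Under H0 (random ordering), E[R] = 2*n_A*n_B/(n_A+n_B) + 1 = 2*8*8/16 + 1 = 9.0000.
        Var[R] = 2*n_A*n_B*(2*n_A*n_B - n_A - n_B) / ((n_A+n_B)^2 * (n_A+n_B-1)) = 14336/3840 = 3.7333.
        SD[R] = 1.9322.
Step 4: Continuity-corrected z = (R + 0.5 - E[R]) / SD[R] = (8 + 0.5 - 9.0000) / 1.9322 = -0.2588.
Step 5: Two-sided p-value via normal approximation = 2*(1 - Phi(|z|)) = 0.795809.
Step 6: alpha = 0.1. fail to reject H0.

R = 8, z = -0.2588, p = 0.795809, fail to reject H0.


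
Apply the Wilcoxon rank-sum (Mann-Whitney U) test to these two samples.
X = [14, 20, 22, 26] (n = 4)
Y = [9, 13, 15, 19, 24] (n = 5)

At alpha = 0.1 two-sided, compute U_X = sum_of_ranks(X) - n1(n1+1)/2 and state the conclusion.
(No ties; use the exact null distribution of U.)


Step 1: Combine and sort all 9 observations; assign midranks.
sorted (value, group): (9,Y), (13,Y), (14,X), (15,Y), (19,Y), (20,X), (22,X), (24,Y), (26,X)
ranks: 9->1, 13->2, 14->3, 15->4, 19->5, 20->6, 22->7, 24->8, 26->9
Step 2: Rank sum for X: R1 = 3 + 6 + 7 + 9 = 25.
Step 3: U_X = R1 - n1(n1+1)/2 = 25 - 4*5/2 = 25 - 10 = 15.
       U_Y = n1*n2 - U_X = 20 - 15 = 5.
Step 4: No ties, so the exact null distribution of U (based on enumerating the C(9,4) = 126 equally likely rank assignments) gives the two-sided p-value.
Step 5: p-value = 0.285714; compare to alpha = 0.1. fail to reject H0.

U_X = 15, p = 0.285714, fail to reject H0 at alpha = 0.1.


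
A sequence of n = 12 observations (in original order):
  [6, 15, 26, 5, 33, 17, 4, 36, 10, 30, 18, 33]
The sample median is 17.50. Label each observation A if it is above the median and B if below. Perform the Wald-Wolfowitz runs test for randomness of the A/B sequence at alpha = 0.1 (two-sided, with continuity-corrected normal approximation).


Step 1: Compute median = 17.50; label A = above, B = below.
Labels in order: BBABABBABAAA  (n_A = 6, n_B = 6)
Step 2: Count runs R = 8.
Step 3: Under H0 (random ordering), E[R] = 2*n_A*n_B/(n_A+n_B) + 1 = 2*6*6/12 + 1 = 7.0000.
        Var[R] = 2*n_A*n_B*(2*n_A*n_B - n_A - n_B) / ((n_A+n_B)^2 * (n_A+n_B-1)) = 4320/1584 = 2.7273.
        SD[R] = 1.6514.
Step 4: Continuity-corrected z = (R - 0.5 - E[R]) / SD[R] = (8 - 0.5 - 7.0000) / 1.6514 = 0.3028.
Step 5: Two-sided p-value via normal approximation = 2*(1 - Phi(|z|)) = 0.762069.
Step 6: alpha = 0.1. fail to reject H0.

R = 8, z = 0.3028, p = 0.762069, fail to reject H0.


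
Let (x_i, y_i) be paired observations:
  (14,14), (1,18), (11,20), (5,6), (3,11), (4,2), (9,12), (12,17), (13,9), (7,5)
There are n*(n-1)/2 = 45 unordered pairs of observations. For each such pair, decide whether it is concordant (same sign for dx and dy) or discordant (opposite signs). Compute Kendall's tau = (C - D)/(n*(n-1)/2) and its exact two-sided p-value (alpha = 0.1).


Step 1: Enumerate the 45 unordered pairs (i,j) with i<j and classify each by sign(x_j-x_i) * sign(y_j-y_i).
  (1,2):dx=-13,dy=+4->D; (1,3):dx=-3,dy=+6->D; (1,4):dx=-9,dy=-8->C; (1,5):dx=-11,dy=-3->C
  (1,6):dx=-10,dy=-12->C; (1,7):dx=-5,dy=-2->C; (1,8):dx=-2,dy=+3->D; (1,9):dx=-1,dy=-5->C
  (1,10):dx=-7,dy=-9->C; (2,3):dx=+10,dy=+2->C; (2,4):dx=+4,dy=-12->D; (2,5):dx=+2,dy=-7->D
  (2,6):dx=+3,dy=-16->D; (2,7):dx=+8,dy=-6->D; (2,8):dx=+11,dy=-1->D; (2,9):dx=+12,dy=-9->D
  (2,10):dx=+6,dy=-13->D; (3,4):dx=-6,dy=-14->C; (3,5):dx=-8,dy=-9->C; (3,6):dx=-7,dy=-18->C
  (3,7):dx=-2,dy=-8->C; (3,8):dx=+1,dy=-3->D; (3,9):dx=+2,dy=-11->D; (3,10):dx=-4,dy=-15->C
  (4,5):dx=-2,dy=+5->D; (4,6):dx=-1,dy=-4->C; (4,7):dx=+4,dy=+6->C; (4,8):dx=+7,dy=+11->C
  (4,9):dx=+8,dy=+3->C; (4,10):dx=+2,dy=-1->D; (5,6):dx=+1,dy=-9->D; (5,7):dx=+6,dy=+1->C
  (5,8):dx=+9,dy=+6->C; (5,9):dx=+10,dy=-2->D; (5,10):dx=+4,dy=-6->D; (6,7):dx=+5,dy=+10->C
  (6,8):dx=+8,dy=+15->C; (6,9):dx=+9,dy=+7->C; (6,10):dx=+3,dy=+3->C; (7,8):dx=+3,dy=+5->C
  (7,9):dx=+4,dy=-3->D; (7,10):dx=-2,dy=-7->C; (8,9):dx=+1,dy=-8->D; (8,10):dx=-5,dy=-12->C
  (9,10):dx=-6,dy=-4->C
Step 2: C = 26, D = 19, total pairs = 45.
Step 3: tau = (C - D)/(n(n-1)/2) = (26 - 19)/45 = 0.155556.
Step 4: Exact two-sided p-value (enumerate n! = 3628800 permutations of y under H0): p = 0.600654.
Step 5: alpha = 0.1. fail to reject H0.

tau_b = 0.1556 (C=26, D=19), p = 0.600654, fail to reject H0.


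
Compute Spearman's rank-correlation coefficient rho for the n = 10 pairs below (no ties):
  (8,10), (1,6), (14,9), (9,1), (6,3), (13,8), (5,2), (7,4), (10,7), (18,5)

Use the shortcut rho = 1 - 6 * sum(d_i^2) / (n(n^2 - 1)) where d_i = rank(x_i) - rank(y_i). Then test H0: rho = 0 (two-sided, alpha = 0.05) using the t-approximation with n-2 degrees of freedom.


Step 1: Rank x and y separately (midranks; no ties here).
rank(x): 8->5, 1->1, 14->9, 9->6, 6->3, 13->8, 5->2, 7->4, 10->7, 18->10
rank(y): 10->10, 6->6, 9->9, 1->1, 3->3, 8->8, 2->2, 4->4, 7->7, 5->5
Step 2: d_i = R_x(i) - R_y(i); compute d_i^2.
  (5-10)^2=25, (1-6)^2=25, (9-9)^2=0, (6-1)^2=25, (3-3)^2=0, (8-8)^2=0, (2-2)^2=0, (4-4)^2=0, (7-7)^2=0, (10-5)^2=25
sum(d^2) = 100.
Step 3: rho = 1 - 6*100 / (10*(10^2 - 1)) = 1 - 600/990 = 0.393939.
Step 4: Under H0, t = rho * sqrt((n-2)/(1-rho^2)) = 1.2123 ~ t(8).
Step 5: Two-sided p-value from the t-distribution with 8 df = 0.259998.
Step 6: alpha = 0.05. fail to reject H0.

rho = 0.3939, p = 0.259998, fail to reject H0 at alpha = 0.05.


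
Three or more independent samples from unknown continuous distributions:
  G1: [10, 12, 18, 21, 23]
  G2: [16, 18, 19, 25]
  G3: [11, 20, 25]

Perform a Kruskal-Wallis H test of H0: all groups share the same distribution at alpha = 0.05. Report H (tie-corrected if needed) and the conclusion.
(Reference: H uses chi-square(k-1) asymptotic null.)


Step 1: Combine all N = 12 observations and assign midranks.
sorted (value, group, rank): (10,G1,1), (11,G3,2), (12,G1,3), (16,G2,4), (18,G1,5.5), (18,G2,5.5), (19,G2,7), (20,G3,8), (21,G1,9), (23,G1,10), (25,G2,11.5), (25,G3,11.5)
Step 2: Sum ranks within each group.
R_1 = 28.5 (n_1 = 5)
R_2 = 28 (n_2 = 4)
R_3 = 21.5 (n_3 = 3)
Step 3: H = 12/(N(N+1)) * sum(R_i^2/n_i) - 3(N+1)
     = 12/(12*13) * (28.5^2/5 + 28^2/4 + 21.5^2/3) - 3*13
     = 0.076923 * 512.533 - 39
     = 0.425641.
Step 4: Ties present; correction factor C = 1 - 12/(12^3 - 12) = 0.993007. Corrected H = 0.425641 / 0.993007 = 0.428638.
Step 5: Under H0, H ~ chi^2(2); p-value = 0.807091.
Step 6: alpha = 0.05. fail to reject H0.

H = 0.4286, df = 2, p = 0.807091, fail to reject H0.


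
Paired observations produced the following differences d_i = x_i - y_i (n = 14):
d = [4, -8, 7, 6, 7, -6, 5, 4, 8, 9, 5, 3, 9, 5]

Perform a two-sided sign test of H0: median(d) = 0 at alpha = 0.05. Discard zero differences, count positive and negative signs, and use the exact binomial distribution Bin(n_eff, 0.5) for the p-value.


Step 1: Discard zero differences. Original n = 14; n_eff = number of nonzero differences = 14.
Nonzero differences (with sign): +4, -8, +7, +6, +7, -6, +5, +4, +8, +9, +5, +3, +9, +5
Step 2: Count signs: positive = 12, negative = 2.
Step 3: Under H0: P(positive) = 0.5, so the number of positives S ~ Bin(14, 0.5).
Step 4: Two-sided exact p-value = sum of Bin(14,0.5) probabilities at or below the observed probability = 0.012939.
Step 5: alpha = 0.05. reject H0.

n_eff = 14, pos = 12, neg = 2, p = 0.012939, reject H0.


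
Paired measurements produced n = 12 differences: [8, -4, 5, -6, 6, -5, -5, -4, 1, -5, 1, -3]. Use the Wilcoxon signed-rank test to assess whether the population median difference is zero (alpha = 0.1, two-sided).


Step 1: Drop any zero differences (none here) and take |d_i|.
|d| = [8, 4, 5, 6, 6, 5, 5, 4, 1, 5, 1, 3]
Step 2: Midrank |d_i| (ties get averaged ranks).
ranks: |8|->12, |4|->4.5, |5|->7.5, |6|->10.5, |6|->10.5, |5|->7.5, |5|->7.5, |4|->4.5, |1|->1.5, |5|->7.5, |1|->1.5, |3|->3
Step 3: Attach original signs; sum ranks with positive sign and with negative sign.
W+ = 12 + 7.5 + 10.5 + 1.5 + 1.5 = 33
W- = 4.5 + 10.5 + 7.5 + 7.5 + 4.5 + 7.5 + 3 = 45
(Check: W+ + W- = 78 should equal n(n+1)/2 = 78.)
Step 4: Test statistic W = min(W+, W-) = 33.
Step 5: Ties in |d|, so use the tie-corrected normal approximation.
        E[W] = n(n+1)/4 = 12*13/4 = 39.
        Tie groups: |d|=1 (t=2), |d|=4 (t=2), |d|=5 (t=4), |d|=6 (t=2); sum(t^3 - t) = 78.
        Var[W] = n(n+1)(2n+1)/24 - sum(t^3-t)/48 = 3900/24 - 78/48 = 160.875.
        z = (W - E[W]) / sqrt(Var[W]) = (33 - 39) / 12.6837 = -0.4730.
        Two-sided p = 2*Phi(z) = 0.636178.
Step 6: alpha = 0.1. fail to reject H0.

W+ = 33, W- = 45, W = min = 33, p = 0.636178, fail to reject H0.


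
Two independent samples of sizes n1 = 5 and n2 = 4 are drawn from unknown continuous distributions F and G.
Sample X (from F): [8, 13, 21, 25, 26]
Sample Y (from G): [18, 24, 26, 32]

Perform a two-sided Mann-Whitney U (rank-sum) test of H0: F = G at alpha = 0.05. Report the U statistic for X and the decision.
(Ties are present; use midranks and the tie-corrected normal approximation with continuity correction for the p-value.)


Step 1: Combine and sort all 9 observations; assign midranks.
sorted (value, group): (8,X), (13,X), (18,Y), (21,X), (24,Y), (25,X), (26,X), (26,Y), (32,Y)
ranks: 8->1, 13->2, 18->3, 21->4, 24->5, 25->6, 26->7.5, 26->7.5, 32->9
Step 2: Rank sum for X: R1 = 1 + 2 + 4 + 6 + 7.5 = 20.5.
Step 3: U_X = R1 - n1(n1+1)/2 = 20.5 - 5*6/2 = 20.5 - 15 = 5.5.
       U_Y = n1*n2 - U_X = 20 - 5.5 = 14.5.
Step 4: Ties are present, so use the tie-corrected normal approximation (with continuity correction) for the p-value.
Step 5: p-value = 0.325163; compare to alpha = 0.05. fail to reject H0.

U_X = 5.5, p = 0.325163, fail to reject H0 at alpha = 0.05.


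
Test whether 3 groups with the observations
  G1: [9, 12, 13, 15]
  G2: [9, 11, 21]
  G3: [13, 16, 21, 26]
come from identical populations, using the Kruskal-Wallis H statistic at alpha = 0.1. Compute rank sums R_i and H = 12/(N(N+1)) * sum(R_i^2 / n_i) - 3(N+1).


Step 1: Combine all N = 11 observations and assign midranks.
sorted (value, group, rank): (9,G1,1.5), (9,G2,1.5), (11,G2,3), (12,G1,4), (13,G1,5.5), (13,G3,5.5), (15,G1,7), (16,G3,8), (21,G2,9.5), (21,G3,9.5), (26,G3,11)
Step 2: Sum ranks within each group.
R_1 = 18 (n_1 = 4)
R_2 = 14 (n_2 = 3)
R_3 = 34 (n_3 = 4)
Step 3: H = 12/(N(N+1)) * sum(R_i^2/n_i) - 3(N+1)
     = 12/(11*12) * (18^2/4 + 14^2/3 + 34^2/4) - 3*12
     = 0.090909 * 435.333 - 36
     = 3.575758.
Step 4: Ties present; correction factor C = 1 - 18/(11^3 - 11) = 0.986364. Corrected H = 3.575758 / 0.986364 = 3.625192.
Step 5: Under H0, H ~ chi^2(2); p-value = 0.163230.
Step 6: alpha = 0.1. fail to reject H0.

H = 3.6252, df = 2, p = 0.163230, fail to reject H0.


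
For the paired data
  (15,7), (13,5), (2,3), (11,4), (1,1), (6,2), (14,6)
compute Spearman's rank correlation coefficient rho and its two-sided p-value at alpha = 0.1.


Step 1: Rank x and y separately (midranks; no ties here).
rank(x): 15->7, 13->5, 2->2, 11->4, 1->1, 6->3, 14->6
rank(y): 7->7, 5->5, 3->3, 4->4, 1->1, 2->2, 6->6
Step 2: d_i = R_x(i) - R_y(i); compute d_i^2.
  (7-7)^2=0, (5-5)^2=0, (2-3)^2=1, (4-4)^2=0, (1-1)^2=0, (3-2)^2=1, (6-6)^2=0
sum(d^2) = 2.
Step 3: rho = 1 - 6*2 / (7*(7^2 - 1)) = 1 - 12/336 = 0.964286.
Step 4: Under H0, t = rho * sqrt((n-2)/(1-rho^2)) = 8.1408 ~ t(5).
Step 5: Two-sided p-value from the t-distribution with 5 df = 0.000454.
Step 6: alpha = 0.1. reject H0.

rho = 0.9643, p = 0.000454, reject H0 at alpha = 0.1.


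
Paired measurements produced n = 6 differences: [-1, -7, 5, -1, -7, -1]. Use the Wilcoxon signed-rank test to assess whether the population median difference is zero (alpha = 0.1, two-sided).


Step 1: Drop any zero differences (none here) and take |d_i|.
|d| = [1, 7, 5, 1, 7, 1]
Step 2: Midrank |d_i| (ties get averaged ranks).
ranks: |1|->2, |7|->5.5, |5|->4, |1|->2, |7|->5.5, |1|->2
Step 3: Attach original signs; sum ranks with positive sign and with negative sign.
W+ = 4 = 4
W- = 2 + 5.5 + 2 + 5.5 + 2 = 17
(Check: W+ + W- = 21 should equal n(n+1)/2 = 21.)
Step 4: Test statistic W = min(W+, W-) = 4.
Step 5: Ties in |d|, so use the tie-corrected normal approximation.
        E[W] = n(n+1)/4 = 6*7/4 = 10.5.
        Tie groups: |d|=1 (t=3), |d|=7 (t=2); sum(t^3 - t) = 30.
        Var[W] = n(n+1)(2n+1)/24 - sum(t^3-t)/48 = 546/24 - 30/48 = 22.125.
        z = (W - E[W]) / sqrt(Var[W]) = (4 - 10.5) / 4.7037 = -1.3819.
        Two-sided p = 2*Phi(z) = 0.167007.
Step 6: alpha = 0.1. fail to reject H0.

W+ = 4, W- = 17, W = min = 4, p = 0.167007, fail to reject H0.


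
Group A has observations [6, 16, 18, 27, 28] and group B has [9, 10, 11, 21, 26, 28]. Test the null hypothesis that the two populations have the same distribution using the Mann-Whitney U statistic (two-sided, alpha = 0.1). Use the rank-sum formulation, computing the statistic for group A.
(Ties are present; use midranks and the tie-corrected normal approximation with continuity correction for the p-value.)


Step 1: Combine and sort all 11 observations; assign midranks.
sorted (value, group): (6,X), (9,Y), (10,Y), (11,Y), (16,X), (18,X), (21,Y), (26,Y), (27,X), (28,X), (28,Y)
ranks: 6->1, 9->2, 10->3, 11->4, 16->5, 18->6, 21->7, 26->8, 27->9, 28->10.5, 28->10.5
Step 2: Rank sum for X: R1 = 1 + 5 + 6 + 9 + 10.5 = 31.5.
Step 3: U_X = R1 - n1(n1+1)/2 = 31.5 - 5*6/2 = 31.5 - 15 = 16.5.
       U_Y = n1*n2 - U_X = 30 - 16.5 = 13.5.
Step 4: Ties are present, so use the tie-corrected normal approximation (with continuity correction) for the p-value.
Step 5: p-value = 0.854805; compare to alpha = 0.1. fail to reject H0.

U_X = 16.5, p = 0.854805, fail to reject H0 at alpha = 0.1.


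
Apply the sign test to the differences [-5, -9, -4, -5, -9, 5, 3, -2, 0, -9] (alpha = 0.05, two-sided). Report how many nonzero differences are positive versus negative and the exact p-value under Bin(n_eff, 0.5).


Step 1: Discard zero differences. Original n = 10; n_eff = number of nonzero differences = 9.
Nonzero differences (with sign): -5, -9, -4, -5, -9, +5, +3, -2, -9
Step 2: Count signs: positive = 2, negative = 7.
Step 3: Under H0: P(positive) = 0.5, so the number of positives S ~ Bin(9, 0.5).
Step 4: Two-sided exact p-value = sum of Bin(9,0.5) probabilities at or below the observed probability = 0.179688.
Step 5: alpha = 0.05. fail to reject H0.

n_eff = 9, pos = 2, neg = 7, p = 0.179688, fail to reject H0.


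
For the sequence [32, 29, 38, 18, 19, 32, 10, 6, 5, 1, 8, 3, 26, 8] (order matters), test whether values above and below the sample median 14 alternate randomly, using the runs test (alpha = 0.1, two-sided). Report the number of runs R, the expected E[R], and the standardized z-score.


Step 1: Compute median = 14; label A = above, B = below.
Labels in order: AAAAAABBBBBBAB  (n_A = 7, n_B = 7)
Step 2: Count runs R = 4.
Step 3: Under H0 (random ordering), E[R] = 2*n_A*n_B/(n_A+n_B) + 1 = 2*7*7/14 + 1 = 8.0000.
        Var[R] = 2*n_A*n_B*(2*n_A*n_B - n_A - n_B) / ((n_A+n_B)^2 * (n_A+n_B-1)) = 8232/2548 = 3.2308.
        SD[R] = 1.7974.
Step 4: Continuity-corrected z = (R + 0.5 - E[R]) / SD[R] = (4 + 0.5 - 8.0000) / 1.7974 = -1.9472.
Step 5: Two-sided p-value via normal approximation = 2*(1 - Phi(|z|)) = 0.051508.
Step 6: alpha = 0.1. reject H0.

R = 4, z = -1.9472, p = 0.051508, reject H0.


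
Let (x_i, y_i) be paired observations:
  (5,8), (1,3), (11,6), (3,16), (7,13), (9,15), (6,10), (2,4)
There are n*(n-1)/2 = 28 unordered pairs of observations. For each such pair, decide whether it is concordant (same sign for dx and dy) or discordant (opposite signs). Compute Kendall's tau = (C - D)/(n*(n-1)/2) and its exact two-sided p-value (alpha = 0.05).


Step 1: Enumerate the 28 unordered pairs (i,j) with i<j and classify each by sign(x_j-x_i) * sign(y_j-y_i).
  (1,2):dx=-4,dy=-5->C; (1,3):dx=+6,dy=-2->D; (1,4):dx=-2,dy=+8->D; (1,5):dx=+2,dy=+5->C
  (1,6):dx=+4,dy=+7->C; (1,7):dx=+1,dy=+2->C; (1,8):dx=-3,dy=-4->C; (2,3):dx=+10,dy=+3->C
  (2,4):dx=+2,dy=+13->C; (2,5):dx=+6,dy=+10->C; (2,6):dx=+8,dy=+12->C; (2,7):dx=+5,dy=+7->C
  (2,8):dx=+1,dy=+1->C; (3,4):dx=-8,dy=+10->D; (3,5):dx=-4,dy=+7->D; (3,6):dx=-2,dy=+9->D
  (3,7):dx=-5,dy=+4->D; (3,8):dx=-9,dy=-2->C; (4,5):dx=+4,dy=-3->D; (4,6):dx=+6,dy=-1->D
  (4,7):dx=+3,dy=-6->D; (4,8):dx=-1,dy=-12->C; (5,6):dx=+2,dy=+2->C; (5,7):dx=-1,dy=-3->C
  (5,8):dx=-5,dy=-9->C; (6,7):dx=-3,dy=-5->C; (6,8):dx=-7,dy=-11->C; (7,8):dx=-4,dy=-6->C
Step 2: C = 19, D = 9, total pairs = 28.
Step 3: tau = (C - D)/(n(n-1)/2) = (19 - 9)/28 = 0.357143.
Step 4: Exact two-sided p-value (enumerate n! = 40320 permutations of y under H0): p = 0.275099.
Step 5: alpha = 0.05. fail to reject H0.

tau_b = 0.3571 (C=19, D=9), p = 0.275099, fail to reject H0.


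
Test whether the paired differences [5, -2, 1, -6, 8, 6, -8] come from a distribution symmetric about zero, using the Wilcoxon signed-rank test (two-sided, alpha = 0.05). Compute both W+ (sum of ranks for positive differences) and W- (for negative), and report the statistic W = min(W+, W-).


Step 1: Drop any zero differences (none here) and take |d_i|.
|d| = [5, 2, 1, 6, 8, 6, 8]
Step 2: Midrank |d_i| (ties get averaged ranks).
ranks: |5|->3, |2|->2, |1|->1, |6|->4.5, |8|->6.5, |6|->4.5, |8|->6.5
Step 3: Attach original signs; sum ranks with positive sign and with negative sign.
W+ = 3 + 1 + 6.5 + 4.5 = 15
W- = 2 + 4.5 + 6.5 = 13
(Check: W+ + W- = 28 should equal n(n+1)/2 = 28.)
Step 4: Test statistic W = min(W+, W-) = 13.
Step 5: Ties in |d|, so use the tie-corrected normal approximation.
        E[W] = n(n+1)/4 = 7*8/4 = 14.
        Tie groups: |d|=6 (t=2), |d|=8 (t=2); sum(t^3 - t) = 12.
        Var[W] = n(n+1)(2n+1)/24 - sum(t^3-t)/48 = 840/24 - 12/48 = 34.75.
        z = (W - E[W]) / sqrt(Var[W]) = (13 - 14) / 5.8949 = -0.1696.
        Two-sided p = 2*Phi(z) = 0.865295.
Step 6: alpha = 0.05. fail to reject H0.

W+ = 15, W- = 13, W = min = 13, p = 0.865295, fail to reject H0.


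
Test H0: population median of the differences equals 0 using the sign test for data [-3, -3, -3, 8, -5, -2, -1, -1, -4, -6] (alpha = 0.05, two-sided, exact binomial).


Step 1: Discard zero differences. Original n = 10; n_eff = number of nonzero differences = 10.
Nonzero differences (with sign): -3, -3, -3, +8, -5, -2, -1, -1, -4, -6
Step 2: Count signs: positive = 1, negative = 9.
Step 3: Under H0: P(positive) = 0.5, so the number of positives S ~ Bin(10, 0.5).
Step 4: Two-sided exact p-value = sum of Bin(10,0.5) probabilities at or below the observed probability = 0.021484.
Step 5: alpha = 0.05. reject H0.

n_eff = 10, pos = 1, neg = 9, p = 0.021484, reject H0.


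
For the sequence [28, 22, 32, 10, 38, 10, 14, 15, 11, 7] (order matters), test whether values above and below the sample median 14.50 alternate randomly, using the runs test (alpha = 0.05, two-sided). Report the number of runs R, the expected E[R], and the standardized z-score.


Step 1: Compute median = 14.50; label A = above, B = below.
Labels in order: AAABABBABB  (n_A = 5, n_B = 5)
Step 2: Count runs R = 6.
Step 3: Under H0 (random ordering), E[R] = 2*n_A*n_B/(n_A+n_B) + 1 = 2*5*5/10 + 1 = 6.0000.
        Var[R] = 2*n_A*n_B*(2*n_A*n_B - n_A - n_B) / ((n_A+n_B)^2 * (n_A+n_B-1)) = 2000/900 = 2.2222.
        SD[R] = 1.4907.
Step 4: R = E[R], so z = 0 with no continuity correction.
Step 5: Two-sided p-value via normal approximation = 2*(1 - Phi(|z|)) = 1.000000.
Step 6: alpha = 0.05. fail to reject H0.

R = 6, z = 0.0000, p = 1.000000, fail to reject H0.


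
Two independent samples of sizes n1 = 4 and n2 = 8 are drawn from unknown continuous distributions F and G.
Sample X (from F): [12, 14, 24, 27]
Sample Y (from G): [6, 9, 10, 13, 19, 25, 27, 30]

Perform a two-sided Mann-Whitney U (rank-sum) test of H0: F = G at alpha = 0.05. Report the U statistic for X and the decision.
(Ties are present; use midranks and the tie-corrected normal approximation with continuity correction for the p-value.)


Step 1: Combine and sort all 12 observations; assign midranks.
sorted (value, group): (6,Y), (9,Y), (10,Y), (12,X), (13,Y), (14,X), (19,Y), (24,X), (25,Y), (27,X), (27,Y), (30,Y)
ranks: 6->1, 9->2, 10->3, 12->4, 13->5, 14->6, 19->7, 24->8, 25->9, 27->10.5, 27->10.5, 30->12
Step 2: Rank sum for X: R1 = 4 + 6 + 8 + 10.5 = 28.5.
Step 3: U_X = R1 - n1(n1+1)/2 = 28.5 - 4*5/2 = 28.5 - 10 = 18.5.
       U_Y = n1*n2 - U_X = 32 - 18.5 = 13.5.
Step 4: Ties are present, so use the tie-corrected normal approximation (with continuity correction) for the p-value.
Step 5: p-value = 0.733647; compare to alpha = 0.05. fail to reject H0.

U_X = 18.5, p = 0.733647, fail to reject H0 at alpha = 0.05.


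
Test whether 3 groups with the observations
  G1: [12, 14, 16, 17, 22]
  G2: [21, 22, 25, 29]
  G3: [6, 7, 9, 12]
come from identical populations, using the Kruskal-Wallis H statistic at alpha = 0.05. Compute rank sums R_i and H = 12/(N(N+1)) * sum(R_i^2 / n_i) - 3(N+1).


Step 1: Combine all N = 13 observations and assign midranks.
sorted (value, group, rank): (6,G3,1), (7,G3,2), (9,G3,3), (12,G1,4.5), (12,G3,4.5), (14,G1,6), (16,G1,7), (17,G1,8), (21,G2,9), (22,G1,10.5), (22,G2,10.5), (25,G2,12), (29,G2,13)
Step 2: Sum ranks within each group.
R_1 = 36 (n_1 = 5)
R_2 = 44.5 (n_2 = 4)
R_3 = 10.5 (n_3 = 4)
Step 3: H = 12/(N(N+1)) * sum(R_i^2/n_i) - 3(N+1)
     = 12/(13*14) * (36^2/5 + 44.5^2/4 + 10.5^2/4) - 3*14
     = 0.065934 * 781.825 - 42
     = 9.548901.
Step 4: Ties present; correction factor C = 1 - 12/(13^3 - 13) = 0.994505. Corrected H = 9.548901 / 0.994505 = 9.601657.
Step 5: Under H0, H ~ chi^2(2); p-value = 0.008223.
Step 6: alpha = 0.05. reject H0.

H = 9.6017, df = 2, p = 0.008223, reject H0.


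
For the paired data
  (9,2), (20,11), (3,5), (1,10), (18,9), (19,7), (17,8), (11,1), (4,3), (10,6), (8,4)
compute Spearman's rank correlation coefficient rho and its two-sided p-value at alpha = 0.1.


Step 1: Rank x and y separately (midranks; no ties here).
rank(x): 9->5, 20->11, 3->2, 1->1, 18->9, 19->10, 17->8, 11->7, 4->3, 10->6, 8->4
rank(y): 2->2, 11->11, 5->5, 10->10, 9->9, 7->7, 8->8, 1->1, 3->3, 6->6, 4->4
Step 2: d_i = R_x(i) - R_y(i); compute d_i^2.
  (5-2)^2=9, (11-11)^2=0, (2-5)^2=9, (1-10)^2=81, (9-9)^2=0, (10-7)^2=9, (8-8)^2=0, (7-1)^2=36, (3-3)^2=0, (6-6)^2=0, (4-4)^2=0
sum(d^2) = 144.
Step 3: rho = 1 - 6*144 / (11*(11^2 - 1)) = 1 - 864/1320 = 0.345455.
Step 4: Under H0, t = rho * sqrt((n-2)/(1-rho^2)) = 1.1044 ~ t(9).
Step 5: Two-sided p-value from the t-distribution with 9 df = 0.298089.
Step 6: alpha = 0.1. fail to reject H0.

rho = 0.3455, p = 0.298089, fail to reject H0 at alpha = 0.1.


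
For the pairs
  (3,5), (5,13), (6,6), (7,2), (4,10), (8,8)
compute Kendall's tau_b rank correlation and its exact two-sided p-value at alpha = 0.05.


Step 1: Enumerate the 15 unordered pairs (i,j) with i<j and classify each by sign(x_j-x_i) * sign(y_j-y_i).
  (1,2):dx=+2,dy=+8->C; (1,3):dx=+3,dy=+1->C; (1,4):dx=+4,dy=-3->D; (1,5):dx=+1,dy=+5->C
  (1,6):dx=+5,dy=+3->C; (2,3):dx=+1,dy=-7->D; (2,4):dx=+2,dy=-11->D; (2,5):dx=-1,dy=-3->C
  (2,6):dx=+3,dy=-5->D; (3,4):dx=+1,dy=-4->D; (3,5):dx=-2,dy=+4->D; (3,6):dx=+2,dy=+2->C
  (4,5):dx=-3,dy=+8->D; (4,6):dx=+1,dy=+6->C; (5,6):dx=+4,dy=-2->D
Step 2: C = 7, D = 8, total pairs = 15.
Step 3: tau = (C - D)/(n(n-1)/2) = (7 - 8)/15 = -0.066667.
Step 4: Exact two-sided p-value (enumerate n! = 720 permutations of y under H0): p = 1.000000.
Step 5: alpha = 0.05. fail to reject H0.

tau_b = -0.0667 (C=7, D=8), p = 1.000000, fail to reject H0.


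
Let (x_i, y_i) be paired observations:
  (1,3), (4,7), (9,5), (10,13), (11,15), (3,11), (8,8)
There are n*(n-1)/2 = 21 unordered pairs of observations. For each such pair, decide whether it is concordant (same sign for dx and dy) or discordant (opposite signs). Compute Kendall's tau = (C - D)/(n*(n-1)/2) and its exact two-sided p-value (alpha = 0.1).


Step 1: Enumerate the 21 unordered pairs (i,j) with i<j and classify each by sign(x_j-x_i) * sign(y_j-y_i).
  (1,2):dx=+3,dy=+4->C; (1,3):dx=+8,dy=+2->C; (1,4):dx=+9,dy=+10->C; (1,5):dx=+10,dy=+12->C
  (1,6):dx=+2,dy=+8->C; (1,7):dx=+7,dy=+5->C; (2,3):dx=+5,dy=-2->D; (2,4):dx=+6,dy=+6->C
  (2,5):dx=+7,dy=+8->C; (2,6):dx=-1,dy=+4->D; (2,7):dx=+4,dy=+1->C; (3,4):dx=+1,dy=+8->C
  (3,5):dx=+2,dy=+10->C; (3,6):dx=-6,dy=+6->D; (3,7):dx=-1,dy=+3->D; (4,5):dx=+1,dy=+2->C
  (4,6):dx=-7,dy=-2->C; (4,7):dx=-2,dy=-5->C; (5,6):dx=-8,dy=-4->C; (5,7):dx=-3,dy=-7->C
  (6,7):dx=+5,dy=-3->D
Step 2: C = 16, D = 5, total pairs = 21.
Step 3: tau = (C - D)/(n(n-1)/2) = (16 - 5)/21 = 0.523810.
Step 4: Exact two-sided p-value (enumerate n! = 5040 permutations of y under H0): p = 0.136111.
Step 5: alpha = 0.1. fail to reject H0.

tau_b = 0.5238 (C=16, D=5), p = 0.136111, fail to reject H0.


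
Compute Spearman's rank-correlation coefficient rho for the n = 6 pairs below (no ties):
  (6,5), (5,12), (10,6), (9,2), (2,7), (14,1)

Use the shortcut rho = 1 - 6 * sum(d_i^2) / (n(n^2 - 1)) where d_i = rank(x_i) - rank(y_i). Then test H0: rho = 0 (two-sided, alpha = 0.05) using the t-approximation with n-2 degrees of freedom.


Step 1: Rank x and y separately (midranks; no ties here).
rank(x): 6->3, 5->2, 10->5, 9->4, 2->1, 14->6
rank(y): 5->3, 12->6, 6->4, 2->2, 7->5, 1->1
Step 2: d_i = R_x(i) - R_y(i); compute d_i^2.
  (3-3)^2=0, (2-6)^2=16, (5-4)^2=1, (4-2)^2=4, (1-5)^2=16, (6-1)^2=25
sum(d^2) = 62.
Step 3: rho = 1 - 6*62 / (6*(6^2 - 1)) = 1 - 372/210 = -0.771429.
Step 4: Under H0, t = rho * sqrt((n-2)/(1-rho^2)) = -2.4247 ~ t(4).
Step 5: Two-sided p-value from the t-distribution with 4 df = 0.072397.
Step 6: alpha = 0.05. fail to reject H0.

rho = -0.7714, p = 0.072397, fail to reject H0 at alpha = 0.05.


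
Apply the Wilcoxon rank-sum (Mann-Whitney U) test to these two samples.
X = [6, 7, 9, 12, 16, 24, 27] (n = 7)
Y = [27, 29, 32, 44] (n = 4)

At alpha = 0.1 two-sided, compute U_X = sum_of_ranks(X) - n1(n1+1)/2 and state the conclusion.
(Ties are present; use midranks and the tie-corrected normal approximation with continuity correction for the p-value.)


Step 1: Combine and sort all 11 observations; assign midranks.
sorted (value, group): (6,X), (7,X), (9,X), (12,X), (16,X), (24,X), (27,X), (27,Y), (29,Y), (32,Y), (44,Y)
ranks: 6->1, 7->2, 9->3, 12->4, 16->5, 24->6, 27->7.5, 27->7.5, 29->9, 32->10, 44->11
Step 2: Rank sum for X: R1 = 1 + 2 + 3 + 4 + 5 + 6 + 7.5 = 28.5.
Step 3: U_X = R1 - n1(n1+1)/2 = 28.5 - 7*8/2 = 28.5 - 28 = 0.5.
       U_Y = n1*n2 - U_X = 28 - 0.5 = 27.5.
Step 4: Ties are present, so use the tie-corrected normal approximation (with continuity correction) for the p-value.
Step 5: p-value = 0.013802; compare to alpha = 0.1. reject H0.

U_X = 0.5, p = 0.013802, reject H0 at alpha = 0.1.


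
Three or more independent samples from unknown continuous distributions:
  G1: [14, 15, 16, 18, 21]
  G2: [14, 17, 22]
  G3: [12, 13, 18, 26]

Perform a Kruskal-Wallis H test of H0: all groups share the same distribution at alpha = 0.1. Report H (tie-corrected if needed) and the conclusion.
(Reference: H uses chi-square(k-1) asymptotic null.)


Step 1: Combine all N = 12 observations and assign midranks.
sorted (value, group, rank): (12,G3,1), (13,G3,2), (14,G1,3.5), (14,G2,3.5), (15,G1,5), (16,G1,6), (17,G2,7), (18,G1,8.5), (18,G3,8.5), (21,G1,10), (22,G2,11), (26,G3,12)
Step 2: Sum ranks within each group.
R_1 = 33 (n_1 = 5)
R_2 = 21.5 (n_2 = 3)
R_3 = 23.5 (n_3 = 4)
Step 3: H = 12/(N(N+1)) * sum(R_i^2/n_i) - 3(N+1)
     = 12/(12*13) * (33^2/5 + 21.5^2/3 + 23.5^2/4) - 3*13
     = 0.076923 * 509.946 - 39
     = 0.226603.
Step 4: Ties present; correction factor C = 1 - 12/(12^3 - 12) = 0.993007. Corrected H = 0.226603 / 0.993007 = 0.228198.
Step 5: Under H0, H ~ chi^2(2); p-value = 0.892169.
Step 6: alpha = 0.1. fail to reject H0.

H = 0.2282, df = 2, p = 0.892169, fail to reject H0.


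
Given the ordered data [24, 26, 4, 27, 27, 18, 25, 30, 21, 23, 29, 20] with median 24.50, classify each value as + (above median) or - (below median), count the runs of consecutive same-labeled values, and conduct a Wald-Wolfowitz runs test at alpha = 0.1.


Step 1: Compute median = 24.50; label A = above, B = below.
Labels in order: BABAABAABBAB  (n_A = 6, n_B = 6)
Step 2: Count runs R = 9.
Step 3: Under H0 (random ordering), E[R] = 2*n_A*n_B/(n_A+n_B) + 1 = 2*6*6/12 + 1 = 7.0000.
        Var[R] = 2*n_A*n_B*(2*n_A*n_B - n_A - n_B) / ((n_A+n_B)^2 * (n_A+n_B-1)) = 4320/1584 = 2.7273.
        SD[R] = 1.6514.
Step 4: Continuity-corrected z = (R - 0.5 - E[R]) / SD[R] = (9 - 0.5 - 7.0000) / 1.6514 = 0.9083.
Step 5: Two-sided p-value via normal approximation = 2*(1 - Phi(|z|)) = 0.363722.
Step 6: alpha = 0.1. fail to reject H0.

R = 9, z = 0.9083, p = 0.363722, fail to reject H0.
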